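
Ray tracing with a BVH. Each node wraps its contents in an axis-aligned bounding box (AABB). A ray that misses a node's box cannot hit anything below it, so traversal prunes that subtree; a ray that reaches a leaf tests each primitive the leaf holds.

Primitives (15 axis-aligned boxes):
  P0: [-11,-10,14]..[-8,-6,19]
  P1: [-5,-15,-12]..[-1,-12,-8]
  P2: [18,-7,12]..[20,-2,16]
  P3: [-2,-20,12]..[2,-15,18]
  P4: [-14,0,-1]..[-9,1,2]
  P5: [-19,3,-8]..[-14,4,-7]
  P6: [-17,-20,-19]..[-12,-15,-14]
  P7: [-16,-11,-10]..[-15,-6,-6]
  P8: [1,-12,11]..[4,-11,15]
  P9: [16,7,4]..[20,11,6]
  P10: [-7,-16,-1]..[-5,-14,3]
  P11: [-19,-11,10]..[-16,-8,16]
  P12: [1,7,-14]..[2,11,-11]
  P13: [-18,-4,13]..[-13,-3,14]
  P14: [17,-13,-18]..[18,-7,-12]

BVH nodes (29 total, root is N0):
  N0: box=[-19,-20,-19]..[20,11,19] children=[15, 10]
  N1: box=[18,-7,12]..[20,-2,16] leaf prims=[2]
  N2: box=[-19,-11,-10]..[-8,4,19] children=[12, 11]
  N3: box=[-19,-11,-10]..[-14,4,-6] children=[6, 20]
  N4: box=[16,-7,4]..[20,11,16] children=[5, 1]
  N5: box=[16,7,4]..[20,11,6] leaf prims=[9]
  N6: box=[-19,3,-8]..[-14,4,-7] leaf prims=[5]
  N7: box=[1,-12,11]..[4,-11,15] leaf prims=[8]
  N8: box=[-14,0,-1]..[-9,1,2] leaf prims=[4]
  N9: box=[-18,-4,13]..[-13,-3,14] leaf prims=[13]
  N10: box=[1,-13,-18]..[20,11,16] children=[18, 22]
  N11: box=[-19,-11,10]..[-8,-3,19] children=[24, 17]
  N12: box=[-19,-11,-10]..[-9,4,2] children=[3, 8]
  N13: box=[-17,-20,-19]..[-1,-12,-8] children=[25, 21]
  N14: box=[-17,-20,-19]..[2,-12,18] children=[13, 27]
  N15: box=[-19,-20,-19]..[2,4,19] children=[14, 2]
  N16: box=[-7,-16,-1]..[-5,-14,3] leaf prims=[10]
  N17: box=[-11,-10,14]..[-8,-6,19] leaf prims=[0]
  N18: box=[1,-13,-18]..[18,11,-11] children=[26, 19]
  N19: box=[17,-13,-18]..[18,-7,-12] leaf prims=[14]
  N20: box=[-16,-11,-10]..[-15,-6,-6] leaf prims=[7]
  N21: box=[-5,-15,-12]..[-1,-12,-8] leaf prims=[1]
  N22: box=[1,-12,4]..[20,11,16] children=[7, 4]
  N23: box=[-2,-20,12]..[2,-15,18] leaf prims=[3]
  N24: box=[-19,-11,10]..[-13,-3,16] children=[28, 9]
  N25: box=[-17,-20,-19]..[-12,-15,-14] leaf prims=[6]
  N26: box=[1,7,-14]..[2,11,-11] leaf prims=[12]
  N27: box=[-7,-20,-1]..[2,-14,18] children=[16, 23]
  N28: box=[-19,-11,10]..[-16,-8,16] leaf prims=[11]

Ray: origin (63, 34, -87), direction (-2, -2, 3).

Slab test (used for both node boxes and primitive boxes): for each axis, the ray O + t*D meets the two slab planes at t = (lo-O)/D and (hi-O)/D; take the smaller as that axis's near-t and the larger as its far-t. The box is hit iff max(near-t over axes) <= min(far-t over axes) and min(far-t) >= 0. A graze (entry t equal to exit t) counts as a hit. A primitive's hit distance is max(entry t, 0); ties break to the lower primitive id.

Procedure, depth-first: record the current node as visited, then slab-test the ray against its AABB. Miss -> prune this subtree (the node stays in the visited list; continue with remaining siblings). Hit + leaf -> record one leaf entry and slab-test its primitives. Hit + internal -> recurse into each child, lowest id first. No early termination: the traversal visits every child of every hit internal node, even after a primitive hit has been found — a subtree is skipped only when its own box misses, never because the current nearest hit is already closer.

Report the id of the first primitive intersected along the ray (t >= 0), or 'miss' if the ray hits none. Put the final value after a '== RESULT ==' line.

Walk:
N0 x:[43/2,41] y:[23/2,27] z:[68/3,106/3] -> hit [68/3,27], descend [10, 15]
  N10 x:[43/2,31] y:[23/2,47/2] z:[23,103/3] -> hit [23,47/2], descend [18, 22]
    N18 x:[45/2,31] y:[23/2,47/2] z:[23,76/3] -> hit [23,47/2], descend [19, 26]
      N19 x:[45/2,23] y:[41/2,47/2] z:[23,25] -> hit [23,23] leaf, test {P14@t=23}
      N26 x:[61/2,31] y:[23/2,27/2] z:[73/3,76/3] -> miss, prune
    N22 x:[43/2,31] y:[23/2,23] z:[91/3,103/3] -> miss, prune
  N15 x:[61/2,41] y:[15,27] z:[68/3,106/3] -> miss, prune

7 AABB tests over nodes [0, 10, 18, 19, 26, 22, 15]; 1 leaf entered; closest P14.

== RESULT ==
14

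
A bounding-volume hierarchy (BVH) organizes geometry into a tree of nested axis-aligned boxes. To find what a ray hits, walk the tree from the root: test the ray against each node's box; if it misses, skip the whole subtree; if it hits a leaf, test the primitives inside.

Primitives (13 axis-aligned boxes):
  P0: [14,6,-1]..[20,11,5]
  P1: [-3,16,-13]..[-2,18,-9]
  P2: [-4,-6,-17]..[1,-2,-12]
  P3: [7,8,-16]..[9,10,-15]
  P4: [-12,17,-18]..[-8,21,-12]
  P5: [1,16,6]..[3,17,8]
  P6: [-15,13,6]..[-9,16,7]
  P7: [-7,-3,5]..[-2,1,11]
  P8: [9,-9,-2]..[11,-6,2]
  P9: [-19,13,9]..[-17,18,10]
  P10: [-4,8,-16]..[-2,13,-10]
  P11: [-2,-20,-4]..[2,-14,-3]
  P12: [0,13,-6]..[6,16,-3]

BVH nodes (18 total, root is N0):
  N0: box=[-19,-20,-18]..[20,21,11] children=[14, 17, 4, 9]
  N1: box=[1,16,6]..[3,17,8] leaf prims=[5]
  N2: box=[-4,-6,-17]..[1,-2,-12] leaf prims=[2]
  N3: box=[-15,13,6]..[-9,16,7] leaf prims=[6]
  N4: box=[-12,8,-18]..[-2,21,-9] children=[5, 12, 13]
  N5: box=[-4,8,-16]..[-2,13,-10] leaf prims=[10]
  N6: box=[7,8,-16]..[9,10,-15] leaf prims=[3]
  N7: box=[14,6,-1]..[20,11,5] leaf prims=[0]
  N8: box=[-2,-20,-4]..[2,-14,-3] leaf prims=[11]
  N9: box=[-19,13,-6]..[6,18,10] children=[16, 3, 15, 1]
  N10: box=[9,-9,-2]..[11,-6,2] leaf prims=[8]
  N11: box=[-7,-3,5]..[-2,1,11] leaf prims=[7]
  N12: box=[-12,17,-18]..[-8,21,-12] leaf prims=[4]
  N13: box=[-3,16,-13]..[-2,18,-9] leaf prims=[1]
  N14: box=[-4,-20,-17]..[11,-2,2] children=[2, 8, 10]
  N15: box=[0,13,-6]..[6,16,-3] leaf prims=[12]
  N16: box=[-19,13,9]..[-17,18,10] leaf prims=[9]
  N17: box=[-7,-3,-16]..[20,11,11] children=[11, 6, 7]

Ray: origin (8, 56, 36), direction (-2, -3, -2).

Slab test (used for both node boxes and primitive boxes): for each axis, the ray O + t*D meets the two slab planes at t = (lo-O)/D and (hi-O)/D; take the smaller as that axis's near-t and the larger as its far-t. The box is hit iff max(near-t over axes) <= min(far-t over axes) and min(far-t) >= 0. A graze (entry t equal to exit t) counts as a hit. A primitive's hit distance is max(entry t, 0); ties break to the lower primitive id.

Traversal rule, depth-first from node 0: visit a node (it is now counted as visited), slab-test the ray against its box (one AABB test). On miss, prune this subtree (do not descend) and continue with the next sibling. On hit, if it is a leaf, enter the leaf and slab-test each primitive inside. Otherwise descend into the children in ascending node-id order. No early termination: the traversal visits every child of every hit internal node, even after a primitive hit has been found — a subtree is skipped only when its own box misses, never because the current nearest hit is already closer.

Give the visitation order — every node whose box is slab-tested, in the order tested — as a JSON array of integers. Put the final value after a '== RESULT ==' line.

Walk:
N0 x:[-6,27/2] y:[35/3,76/3] z:[25/2,27] -> hit [25/2,27/2], descend [4, 9, 14, 17]
  N4 x:[5,10] y:[35/3,16] z:[45/2,27] -> miss, prune
  N9 x:[1,27/2] y:[38/3,43/3] z:[13,21] -> hit [13,27/2], descend [1, 3, 15, 16]
    N1 x:[5/2,7/2] y:[13,40/3] z:[14,15] -> miss, prune
    N3 x:[17/2,23/2] y:[40/3,43/3] z:[29/2,15] -> miss, prune
    N15 x:[1,4] y:[40/3,43/3] z:[39/2,21] -> miss, prune
    N16 x:[25/2,27/2] y:[38/3,43/3] z:[13,27/2] -> hit [13,27/2] leaf, test {P9@t=13}
  N14 x:[-3/2,6] y:[58/3,76/3] z:[17,53/2] -> miss, prune
  N17 x:[-6,15/2] y:[15,59/3] z:[25/2,26] -> miss, prune

9 AABB tests over nodes [0, 4, 9, 1, 3, 15, 16, 14, 17]; 1 leaf entered; closest P9.

== RESULT ==
[0, 4, 9, 1, 3, 15, 16, 14, 17]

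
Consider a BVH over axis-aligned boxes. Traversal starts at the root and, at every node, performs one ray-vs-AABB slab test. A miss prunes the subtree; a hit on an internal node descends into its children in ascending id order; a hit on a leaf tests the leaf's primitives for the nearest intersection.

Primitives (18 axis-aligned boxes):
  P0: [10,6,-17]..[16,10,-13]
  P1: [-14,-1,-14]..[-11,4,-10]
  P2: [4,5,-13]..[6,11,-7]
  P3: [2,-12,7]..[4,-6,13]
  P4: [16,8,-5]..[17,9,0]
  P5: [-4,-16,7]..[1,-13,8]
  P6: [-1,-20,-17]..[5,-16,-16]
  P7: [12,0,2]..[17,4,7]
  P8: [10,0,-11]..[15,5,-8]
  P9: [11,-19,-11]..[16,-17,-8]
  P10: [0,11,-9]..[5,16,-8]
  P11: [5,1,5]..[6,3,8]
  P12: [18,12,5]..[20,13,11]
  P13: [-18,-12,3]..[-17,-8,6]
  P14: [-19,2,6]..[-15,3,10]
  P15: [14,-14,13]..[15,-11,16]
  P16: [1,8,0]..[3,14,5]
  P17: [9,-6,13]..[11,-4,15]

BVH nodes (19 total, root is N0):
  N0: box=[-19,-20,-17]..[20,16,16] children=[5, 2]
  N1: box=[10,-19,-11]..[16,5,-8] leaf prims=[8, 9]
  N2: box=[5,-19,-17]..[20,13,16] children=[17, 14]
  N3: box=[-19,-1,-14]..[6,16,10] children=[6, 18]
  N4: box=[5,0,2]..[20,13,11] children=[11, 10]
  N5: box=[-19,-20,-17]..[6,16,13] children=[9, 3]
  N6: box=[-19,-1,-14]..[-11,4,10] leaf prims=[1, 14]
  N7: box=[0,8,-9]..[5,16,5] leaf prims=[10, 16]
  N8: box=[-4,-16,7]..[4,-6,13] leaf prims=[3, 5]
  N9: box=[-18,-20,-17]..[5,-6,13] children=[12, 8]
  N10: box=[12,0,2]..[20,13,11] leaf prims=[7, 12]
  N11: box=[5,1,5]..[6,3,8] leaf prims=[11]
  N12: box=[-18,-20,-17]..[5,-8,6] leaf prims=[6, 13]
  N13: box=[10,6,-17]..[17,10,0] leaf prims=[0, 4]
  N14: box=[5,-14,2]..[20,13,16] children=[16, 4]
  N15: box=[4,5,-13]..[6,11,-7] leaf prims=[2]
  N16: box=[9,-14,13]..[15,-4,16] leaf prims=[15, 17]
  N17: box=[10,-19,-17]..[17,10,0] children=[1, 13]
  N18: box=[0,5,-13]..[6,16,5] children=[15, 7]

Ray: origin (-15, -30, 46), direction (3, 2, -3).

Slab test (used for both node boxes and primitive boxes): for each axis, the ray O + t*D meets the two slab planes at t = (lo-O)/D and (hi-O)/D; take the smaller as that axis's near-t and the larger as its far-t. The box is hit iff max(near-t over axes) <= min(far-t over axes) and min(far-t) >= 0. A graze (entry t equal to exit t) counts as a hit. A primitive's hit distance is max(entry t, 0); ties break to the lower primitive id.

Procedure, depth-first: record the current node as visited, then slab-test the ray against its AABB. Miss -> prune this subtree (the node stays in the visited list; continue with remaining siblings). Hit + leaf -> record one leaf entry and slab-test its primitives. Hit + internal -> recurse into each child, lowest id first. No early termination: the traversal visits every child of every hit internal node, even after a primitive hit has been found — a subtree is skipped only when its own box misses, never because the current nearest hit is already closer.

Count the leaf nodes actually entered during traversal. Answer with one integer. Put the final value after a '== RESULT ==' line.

Traverse from the root:
N0 x:[-4/3,35/3] y:[5,23] z:[10,21] -> hit [10,35/3], descend [2, 5]
  N2 x:[20/3,35/3] y:[11/2,43/2] z:[10,21] -> hit [10,35/3], descend [14, 17]
    N14 x:[20/3,35/3] y:[8,43/2] z:[10,44/3] -> hit [10,35/3], descend [4, 16]
      N4 x:[20/3,35/3] y:[15,43/2] z:[35/3,44/3] -> miss, prune
      N16 x:[8,10] y:[8,13] z:[10,11] -> hit [10,10] leaf, test {P15(miss), P17(miss)}
    N17 x:[25/3,32/3] y:[11/2,20] z:[46/3,21] -> miss, prune
  N5 x:[-4/3,7] y:[5,23] z:[11,21] -> miss, prune

Visited [0, 2, 14, 4, 16, 17, 5]. Tests: 7 box, 1 leaf. Nearest: miss.

== RESULT ==
1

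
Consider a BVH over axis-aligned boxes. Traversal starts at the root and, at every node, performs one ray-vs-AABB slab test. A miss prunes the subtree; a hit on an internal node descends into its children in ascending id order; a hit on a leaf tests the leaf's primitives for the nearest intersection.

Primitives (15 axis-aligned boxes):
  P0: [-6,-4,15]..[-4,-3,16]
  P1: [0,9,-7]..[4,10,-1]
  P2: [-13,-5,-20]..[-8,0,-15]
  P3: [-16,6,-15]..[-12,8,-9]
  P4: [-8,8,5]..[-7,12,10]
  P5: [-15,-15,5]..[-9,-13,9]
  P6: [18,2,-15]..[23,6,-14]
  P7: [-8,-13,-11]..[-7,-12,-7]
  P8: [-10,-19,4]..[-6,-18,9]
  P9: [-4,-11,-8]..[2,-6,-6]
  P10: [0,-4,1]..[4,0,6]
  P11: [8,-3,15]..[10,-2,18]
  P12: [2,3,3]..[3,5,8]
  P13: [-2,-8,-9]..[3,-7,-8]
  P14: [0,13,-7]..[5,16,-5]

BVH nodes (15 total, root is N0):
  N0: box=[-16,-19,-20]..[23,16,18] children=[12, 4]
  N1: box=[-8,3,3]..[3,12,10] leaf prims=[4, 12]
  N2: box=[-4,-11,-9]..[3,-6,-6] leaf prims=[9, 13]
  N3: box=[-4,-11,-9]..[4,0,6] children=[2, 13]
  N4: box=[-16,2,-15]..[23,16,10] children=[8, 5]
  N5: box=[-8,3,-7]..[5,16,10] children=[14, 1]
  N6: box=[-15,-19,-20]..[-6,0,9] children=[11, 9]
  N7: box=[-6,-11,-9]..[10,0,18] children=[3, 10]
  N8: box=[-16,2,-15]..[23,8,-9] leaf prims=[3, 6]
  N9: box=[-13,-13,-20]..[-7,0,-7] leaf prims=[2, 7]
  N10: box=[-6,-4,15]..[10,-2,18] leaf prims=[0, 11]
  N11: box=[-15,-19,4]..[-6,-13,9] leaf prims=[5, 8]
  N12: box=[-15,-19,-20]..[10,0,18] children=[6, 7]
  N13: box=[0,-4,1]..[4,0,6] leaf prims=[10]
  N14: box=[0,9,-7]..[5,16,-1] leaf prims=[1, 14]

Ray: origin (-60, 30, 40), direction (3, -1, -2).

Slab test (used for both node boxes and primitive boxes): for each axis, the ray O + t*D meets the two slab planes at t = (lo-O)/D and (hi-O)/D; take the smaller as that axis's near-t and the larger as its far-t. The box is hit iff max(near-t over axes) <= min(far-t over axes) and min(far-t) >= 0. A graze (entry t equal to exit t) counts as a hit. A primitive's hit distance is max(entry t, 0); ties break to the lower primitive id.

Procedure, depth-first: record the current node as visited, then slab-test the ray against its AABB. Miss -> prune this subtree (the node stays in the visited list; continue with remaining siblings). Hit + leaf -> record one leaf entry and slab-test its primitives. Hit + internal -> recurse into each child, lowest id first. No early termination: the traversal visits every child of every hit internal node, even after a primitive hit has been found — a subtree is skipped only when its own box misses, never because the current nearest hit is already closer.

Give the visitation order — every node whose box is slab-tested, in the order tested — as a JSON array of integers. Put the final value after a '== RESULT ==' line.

Trace the traversal:
N0 x:[44/3,83/3] y:[14,49] z:[11,30] -> hit [44/3,83/3], descend [4, 12]
  N4 x:[44/3,83/3] y:[14,28] z:[15,55/2] -> hit [15,55/2], descend [5, 8]
    N5 x:[52/3,65/3] y:[14,27] z:[15,47/2] -> hit [52/3,65/3], descend [1, 14]
      N1 x:[52/3,21] y:[18,27] z:[15,37/2] -> hit [18,37/2] leaf, test {P4(miss), P12(miss)}
      N14 x:[20,65/3] y:[14,21] z:[41/2,47/2] -> hit [41/2,21] leaf, test {P1@t=41/2, P14(miss)}
    N8 x:[44/3,83/3] y:[22,28] z:[49/2,55/2] -> hit [49/2,55/2] leaf, test {P3(miss), P6@t=27}
  N12 x:[15,70/3] y:[30,49] z:[11,30] -> miss, prune

Summary -> nodes [0, 4, 5, 1, 14, 8, 12]; box-tests=7; leaf-entries=3; first=P1

== RESULT ==
[0, 4, 5, 1, 14, 8, 12]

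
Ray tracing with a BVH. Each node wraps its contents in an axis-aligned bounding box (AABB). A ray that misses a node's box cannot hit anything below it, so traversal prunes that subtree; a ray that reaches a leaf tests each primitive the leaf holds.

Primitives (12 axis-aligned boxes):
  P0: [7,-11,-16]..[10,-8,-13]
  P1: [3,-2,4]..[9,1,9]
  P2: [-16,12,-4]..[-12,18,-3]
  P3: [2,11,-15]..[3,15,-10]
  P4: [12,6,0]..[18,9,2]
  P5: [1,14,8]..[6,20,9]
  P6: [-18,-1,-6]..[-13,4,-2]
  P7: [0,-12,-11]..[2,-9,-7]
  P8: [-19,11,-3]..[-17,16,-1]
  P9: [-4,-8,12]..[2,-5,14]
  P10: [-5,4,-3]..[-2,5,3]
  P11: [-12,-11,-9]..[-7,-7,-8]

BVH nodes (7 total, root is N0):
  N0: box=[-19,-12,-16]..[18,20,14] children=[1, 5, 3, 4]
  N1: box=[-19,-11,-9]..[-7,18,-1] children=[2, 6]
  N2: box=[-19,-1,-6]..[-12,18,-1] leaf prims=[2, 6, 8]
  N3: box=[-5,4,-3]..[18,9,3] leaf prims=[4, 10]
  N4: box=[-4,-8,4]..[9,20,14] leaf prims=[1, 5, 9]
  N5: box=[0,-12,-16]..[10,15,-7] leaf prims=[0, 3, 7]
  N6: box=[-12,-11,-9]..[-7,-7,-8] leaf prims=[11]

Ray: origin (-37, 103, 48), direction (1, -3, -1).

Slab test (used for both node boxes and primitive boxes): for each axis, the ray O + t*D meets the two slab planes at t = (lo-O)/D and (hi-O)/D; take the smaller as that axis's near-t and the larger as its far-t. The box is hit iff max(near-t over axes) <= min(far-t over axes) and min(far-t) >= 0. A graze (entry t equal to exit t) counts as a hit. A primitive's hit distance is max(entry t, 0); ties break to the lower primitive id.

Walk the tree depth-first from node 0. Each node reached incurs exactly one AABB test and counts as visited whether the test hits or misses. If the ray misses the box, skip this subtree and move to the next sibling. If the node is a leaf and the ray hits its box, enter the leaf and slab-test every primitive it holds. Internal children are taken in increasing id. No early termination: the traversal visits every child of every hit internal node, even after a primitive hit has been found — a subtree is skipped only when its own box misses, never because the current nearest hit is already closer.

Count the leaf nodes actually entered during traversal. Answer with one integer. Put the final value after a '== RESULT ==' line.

Traverse from the root:
N0 x:[18,55] y:[83/3,115/3] z:[34,64] -> hit [34,115/3], descend [1, 3, 4, 5]
  N1 x:[18,30] y:[85/3,38] z:[49,57] -> miss, prune
  N3 x:[32,55] y:[94/3,33] z:[45,51] -> miss, prune
  N4 x:[33,46] y:[83/3,37] z:[34,44] -> hit [34,37] leaf, test {P1(miss), P5(miss), P9@t=36}
  N5 x:[37,47] y:[88/3,115/3] z:[55,64] -> miss, prune

5 AABB tests over nodes [0, 1, 3, 4, 5]; 1 leaf entered; closest P9.

== RESULT ==
1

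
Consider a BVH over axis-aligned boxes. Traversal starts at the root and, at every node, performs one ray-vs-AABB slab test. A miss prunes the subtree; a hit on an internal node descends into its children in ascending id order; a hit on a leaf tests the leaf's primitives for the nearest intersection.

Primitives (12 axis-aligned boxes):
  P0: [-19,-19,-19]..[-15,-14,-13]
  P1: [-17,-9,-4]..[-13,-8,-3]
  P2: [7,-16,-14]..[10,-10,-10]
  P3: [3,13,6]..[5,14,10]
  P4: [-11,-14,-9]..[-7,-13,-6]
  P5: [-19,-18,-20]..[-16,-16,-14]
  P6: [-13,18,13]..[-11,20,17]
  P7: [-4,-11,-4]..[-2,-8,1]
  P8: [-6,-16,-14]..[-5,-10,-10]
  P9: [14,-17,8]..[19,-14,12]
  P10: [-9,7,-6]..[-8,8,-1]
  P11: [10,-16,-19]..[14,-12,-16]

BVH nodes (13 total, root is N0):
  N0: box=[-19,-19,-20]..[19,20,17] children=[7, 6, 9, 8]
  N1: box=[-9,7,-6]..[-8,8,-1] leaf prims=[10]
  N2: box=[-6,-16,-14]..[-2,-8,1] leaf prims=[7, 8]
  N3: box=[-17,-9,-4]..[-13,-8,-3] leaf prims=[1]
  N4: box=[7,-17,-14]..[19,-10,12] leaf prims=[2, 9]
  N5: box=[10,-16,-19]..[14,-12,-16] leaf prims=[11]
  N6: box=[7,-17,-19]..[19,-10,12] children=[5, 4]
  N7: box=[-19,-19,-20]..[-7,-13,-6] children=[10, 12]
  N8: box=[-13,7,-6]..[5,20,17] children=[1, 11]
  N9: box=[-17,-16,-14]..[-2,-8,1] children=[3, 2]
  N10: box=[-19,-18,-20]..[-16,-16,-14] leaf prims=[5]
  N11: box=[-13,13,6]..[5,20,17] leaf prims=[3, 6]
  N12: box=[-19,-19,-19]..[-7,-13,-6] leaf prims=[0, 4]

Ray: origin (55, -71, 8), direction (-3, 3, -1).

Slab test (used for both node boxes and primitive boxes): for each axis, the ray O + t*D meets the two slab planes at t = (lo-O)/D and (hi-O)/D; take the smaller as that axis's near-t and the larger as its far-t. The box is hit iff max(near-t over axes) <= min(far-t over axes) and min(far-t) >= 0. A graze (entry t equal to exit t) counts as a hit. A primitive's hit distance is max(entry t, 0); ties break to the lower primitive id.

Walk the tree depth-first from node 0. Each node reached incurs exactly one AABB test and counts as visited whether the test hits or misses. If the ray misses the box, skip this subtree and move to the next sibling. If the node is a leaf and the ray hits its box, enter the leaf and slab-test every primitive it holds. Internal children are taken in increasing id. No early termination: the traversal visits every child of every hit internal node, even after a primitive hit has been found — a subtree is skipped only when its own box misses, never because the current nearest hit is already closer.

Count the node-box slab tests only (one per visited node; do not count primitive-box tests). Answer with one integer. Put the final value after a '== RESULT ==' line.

Walk:
N0 x:[12,74/3] y:[52/3,91/3] z:[-9,28] -> hit [52/3,74/3], descend [6, 7, 8, 9]
  N6 x:[12,16] y:[18,61/3] z:[-4,27] -> miss, prune
  N7 x:[62/3,74/3] y:[52/3,58/3] z:[14,28] -> miss, prune
  N8 x:[50/3,68/3] y:[26,91/3] z:[-9,14] -> miss, prune
  N9 x:[19,24] y:[55/3,21] z:[7,22] -> hit [19,21], descend [2, 3]
    N2 x:[19,61/3] y:[55/3,21] z:[7,22] -> hit [19,61/3] leaf, test {P7(miss), P8@t=20}
    N3 x:[68/3,24] y:[62/3,21] z:[11,12] -> miss, prune

Visited [0, 6, 7, 8, 9, 2, 3]. Tests: 7 box, 1 leaf. Nearest: P8.

== RESULT ==
7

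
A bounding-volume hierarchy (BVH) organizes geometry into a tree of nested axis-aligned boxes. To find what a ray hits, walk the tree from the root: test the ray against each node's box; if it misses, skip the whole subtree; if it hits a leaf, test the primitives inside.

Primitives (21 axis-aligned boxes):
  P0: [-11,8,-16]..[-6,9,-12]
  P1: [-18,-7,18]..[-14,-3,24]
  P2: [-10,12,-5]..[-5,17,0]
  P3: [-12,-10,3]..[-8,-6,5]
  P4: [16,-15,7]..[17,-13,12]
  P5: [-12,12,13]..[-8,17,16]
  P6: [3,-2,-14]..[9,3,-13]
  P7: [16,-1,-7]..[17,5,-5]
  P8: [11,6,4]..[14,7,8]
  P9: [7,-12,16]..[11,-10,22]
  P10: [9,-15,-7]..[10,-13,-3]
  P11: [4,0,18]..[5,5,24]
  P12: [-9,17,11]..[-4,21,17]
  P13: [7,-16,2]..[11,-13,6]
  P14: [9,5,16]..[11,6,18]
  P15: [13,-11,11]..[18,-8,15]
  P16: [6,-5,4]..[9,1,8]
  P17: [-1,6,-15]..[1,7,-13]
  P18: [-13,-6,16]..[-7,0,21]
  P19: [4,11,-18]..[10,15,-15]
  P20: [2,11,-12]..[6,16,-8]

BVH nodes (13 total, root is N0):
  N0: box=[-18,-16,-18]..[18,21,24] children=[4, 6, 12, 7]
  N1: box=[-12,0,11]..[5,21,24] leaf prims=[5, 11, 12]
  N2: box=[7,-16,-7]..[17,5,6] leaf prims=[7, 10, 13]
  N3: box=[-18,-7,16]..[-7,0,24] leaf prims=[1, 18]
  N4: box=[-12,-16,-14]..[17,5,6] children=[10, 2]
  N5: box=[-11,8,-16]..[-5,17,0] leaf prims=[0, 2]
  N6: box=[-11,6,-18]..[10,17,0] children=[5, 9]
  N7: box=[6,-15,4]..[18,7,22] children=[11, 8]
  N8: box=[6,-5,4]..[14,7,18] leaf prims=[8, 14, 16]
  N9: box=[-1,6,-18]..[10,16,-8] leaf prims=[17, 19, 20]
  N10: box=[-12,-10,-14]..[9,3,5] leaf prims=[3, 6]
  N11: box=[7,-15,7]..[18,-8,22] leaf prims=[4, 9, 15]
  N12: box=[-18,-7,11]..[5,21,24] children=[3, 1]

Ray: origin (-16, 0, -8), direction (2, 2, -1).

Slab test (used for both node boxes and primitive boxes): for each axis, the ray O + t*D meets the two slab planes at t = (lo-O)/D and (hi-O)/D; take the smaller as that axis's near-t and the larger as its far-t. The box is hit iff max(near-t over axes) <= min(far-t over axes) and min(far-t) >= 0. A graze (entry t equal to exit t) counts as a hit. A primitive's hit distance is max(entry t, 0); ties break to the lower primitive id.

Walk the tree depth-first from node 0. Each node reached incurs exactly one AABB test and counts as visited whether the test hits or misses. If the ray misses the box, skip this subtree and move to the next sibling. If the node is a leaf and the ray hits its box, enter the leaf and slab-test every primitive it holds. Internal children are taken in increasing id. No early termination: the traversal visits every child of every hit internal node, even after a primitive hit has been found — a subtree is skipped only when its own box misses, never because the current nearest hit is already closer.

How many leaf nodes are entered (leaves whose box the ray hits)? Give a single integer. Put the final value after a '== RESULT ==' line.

Trace the traversal:
N0 x:[-1,17] y:[-8,21/2] z:[-32,10] -> hit [-1,10], descend [4, 6, 7, 12]
  N4 x:[2,33/2] y:[-8,5/2] z:[-14,6] -> hit [2,5/2], descend [2, 10]
    N2 x:[23/2,33/2] y:[-8,5/2] z:[-14,-1] -> miss, prune
    N10 x:[2,25/2] y:[-5,3/2] z:[-13,6] -> miss, prune
  N6 x:[5/2,13] y:[3,17/2] z:[-8,10] -> hit [3,17/2], descend [5, 9]
    N5 x:[5/2,11/2] y:[4,17/2] z:[-8,8] -> hit [4,11/2] leaf, test {P0@t=4, P2(miss)}
    N9 x:[15/2,13] y:[3,8] z:[0,10] -> hit [15/2,8] leaf, test {P17(miss), P19(miss), P20(miss)}
  N7 x:[11,17] y:[-15/2,7/2] z:[-30,-12] -> miss, prune
  N12 x:[-1,21/2] y:[-7/2,21/2] z:[-32,-19] -> miss, prune

9 AABB tests over nodes [0, 4, 2, 10, 6, 5, 9, 7, 12]; 2 leaves entered; closest P0.

== RESULT ==
2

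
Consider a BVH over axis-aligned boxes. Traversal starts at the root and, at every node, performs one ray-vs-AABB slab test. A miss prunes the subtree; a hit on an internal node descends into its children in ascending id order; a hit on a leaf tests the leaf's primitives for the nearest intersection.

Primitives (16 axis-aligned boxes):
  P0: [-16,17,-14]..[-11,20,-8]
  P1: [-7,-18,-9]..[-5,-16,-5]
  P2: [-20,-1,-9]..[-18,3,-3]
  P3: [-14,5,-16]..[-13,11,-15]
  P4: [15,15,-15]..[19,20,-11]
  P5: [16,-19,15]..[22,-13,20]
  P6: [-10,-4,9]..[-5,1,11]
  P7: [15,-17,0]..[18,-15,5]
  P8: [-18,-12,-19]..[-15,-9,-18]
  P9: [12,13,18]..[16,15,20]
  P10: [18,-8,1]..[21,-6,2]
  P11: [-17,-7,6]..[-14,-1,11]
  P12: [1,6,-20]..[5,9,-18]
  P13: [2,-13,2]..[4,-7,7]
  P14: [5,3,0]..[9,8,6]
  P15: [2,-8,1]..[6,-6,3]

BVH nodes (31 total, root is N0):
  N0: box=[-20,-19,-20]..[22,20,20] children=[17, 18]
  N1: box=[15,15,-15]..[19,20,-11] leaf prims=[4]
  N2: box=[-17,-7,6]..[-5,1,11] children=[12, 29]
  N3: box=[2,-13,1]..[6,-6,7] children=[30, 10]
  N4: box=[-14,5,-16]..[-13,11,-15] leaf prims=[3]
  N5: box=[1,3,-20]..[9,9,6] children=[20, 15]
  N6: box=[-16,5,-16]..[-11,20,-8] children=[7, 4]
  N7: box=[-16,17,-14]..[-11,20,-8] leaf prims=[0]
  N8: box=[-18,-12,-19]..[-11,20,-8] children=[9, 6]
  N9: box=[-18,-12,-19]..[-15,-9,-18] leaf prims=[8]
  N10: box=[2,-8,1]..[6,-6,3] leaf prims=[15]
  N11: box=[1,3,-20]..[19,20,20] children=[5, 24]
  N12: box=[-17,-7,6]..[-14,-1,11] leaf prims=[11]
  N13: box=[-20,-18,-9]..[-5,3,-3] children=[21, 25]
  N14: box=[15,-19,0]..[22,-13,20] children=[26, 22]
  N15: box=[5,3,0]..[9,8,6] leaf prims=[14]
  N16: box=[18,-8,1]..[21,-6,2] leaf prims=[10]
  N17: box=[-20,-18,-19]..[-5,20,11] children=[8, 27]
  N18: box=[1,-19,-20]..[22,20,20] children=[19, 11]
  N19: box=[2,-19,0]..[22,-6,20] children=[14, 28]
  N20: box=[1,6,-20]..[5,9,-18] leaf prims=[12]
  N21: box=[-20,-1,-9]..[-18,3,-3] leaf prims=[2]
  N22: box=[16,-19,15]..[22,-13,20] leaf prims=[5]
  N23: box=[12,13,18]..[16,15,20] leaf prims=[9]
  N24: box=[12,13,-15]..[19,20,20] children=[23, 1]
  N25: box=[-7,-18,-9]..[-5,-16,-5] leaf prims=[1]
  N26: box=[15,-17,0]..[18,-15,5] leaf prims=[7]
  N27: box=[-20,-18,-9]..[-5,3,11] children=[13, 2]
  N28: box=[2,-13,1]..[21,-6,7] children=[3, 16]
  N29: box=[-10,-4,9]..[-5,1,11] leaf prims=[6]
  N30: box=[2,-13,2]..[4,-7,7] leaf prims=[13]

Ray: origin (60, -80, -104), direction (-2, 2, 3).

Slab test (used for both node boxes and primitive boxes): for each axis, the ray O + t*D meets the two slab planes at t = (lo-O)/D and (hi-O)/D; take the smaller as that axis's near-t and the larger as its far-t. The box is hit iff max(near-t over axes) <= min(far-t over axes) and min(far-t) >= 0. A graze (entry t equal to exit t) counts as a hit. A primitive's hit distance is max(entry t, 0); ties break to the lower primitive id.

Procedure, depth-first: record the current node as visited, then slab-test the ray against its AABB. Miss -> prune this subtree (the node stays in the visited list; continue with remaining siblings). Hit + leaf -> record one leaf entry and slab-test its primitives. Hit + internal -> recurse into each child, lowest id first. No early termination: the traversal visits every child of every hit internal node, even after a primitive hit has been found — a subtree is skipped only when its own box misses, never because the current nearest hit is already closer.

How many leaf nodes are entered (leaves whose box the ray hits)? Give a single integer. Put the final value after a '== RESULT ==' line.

Trace the traversal:
N0 x:[19,40] y:[61/2,50] z:[28,124/3] -> hit [61/2,40], descend [17, 18]
  N17 x:[65/2,40] y:[31,50] z:[85/3,115/3] -> hit [65/2,115/3], descend [8, 27]
    N8 x:[71/2,39] y:[34,50] z:[85/3,32] -> miss, prune
    N27 x:[65/2,40] y:[31,83/2] z:[95/3,115/3] -> hit [65/2,115/3], descend [2, 13]
      N2 x:[65/2,77/2] y:[73/2,81/2] z:[110/3,115/3] -> hit [110/3,115/3], descend [12, 29]
        N12 x:[37,77/2] y:[73/2,79/2] z:[110/3,115/3] -> hit [37,115/3] leaf, test {P11@t=37}
        N29 x:[65/2,35] y:[38,81/2] z:[113/3,115/3] -> miss, prune
      N13 x:[65/2,40] y:[31,83/2] z:[95/3,101/3] -> hit [65/2,101/3], descend [21, 25]
        N21 x:[39,40] y:[79/2,83/2] z:[95/3,101/3] -> miss, prune
        N25 x:[65/2,67/2] y:[31,32] z:[95/3,33] -> miss, prune
  N18 x:[19,59/2] y:[61/2,50] z:[28,124/3] -> miss, prune

Summary -> nodes [0, 17, 8, 27, 2, 12, 29, 13, 21, 25, 18]; box-tests=11; leaf-entries=1; first=P11

== RESULT ==
1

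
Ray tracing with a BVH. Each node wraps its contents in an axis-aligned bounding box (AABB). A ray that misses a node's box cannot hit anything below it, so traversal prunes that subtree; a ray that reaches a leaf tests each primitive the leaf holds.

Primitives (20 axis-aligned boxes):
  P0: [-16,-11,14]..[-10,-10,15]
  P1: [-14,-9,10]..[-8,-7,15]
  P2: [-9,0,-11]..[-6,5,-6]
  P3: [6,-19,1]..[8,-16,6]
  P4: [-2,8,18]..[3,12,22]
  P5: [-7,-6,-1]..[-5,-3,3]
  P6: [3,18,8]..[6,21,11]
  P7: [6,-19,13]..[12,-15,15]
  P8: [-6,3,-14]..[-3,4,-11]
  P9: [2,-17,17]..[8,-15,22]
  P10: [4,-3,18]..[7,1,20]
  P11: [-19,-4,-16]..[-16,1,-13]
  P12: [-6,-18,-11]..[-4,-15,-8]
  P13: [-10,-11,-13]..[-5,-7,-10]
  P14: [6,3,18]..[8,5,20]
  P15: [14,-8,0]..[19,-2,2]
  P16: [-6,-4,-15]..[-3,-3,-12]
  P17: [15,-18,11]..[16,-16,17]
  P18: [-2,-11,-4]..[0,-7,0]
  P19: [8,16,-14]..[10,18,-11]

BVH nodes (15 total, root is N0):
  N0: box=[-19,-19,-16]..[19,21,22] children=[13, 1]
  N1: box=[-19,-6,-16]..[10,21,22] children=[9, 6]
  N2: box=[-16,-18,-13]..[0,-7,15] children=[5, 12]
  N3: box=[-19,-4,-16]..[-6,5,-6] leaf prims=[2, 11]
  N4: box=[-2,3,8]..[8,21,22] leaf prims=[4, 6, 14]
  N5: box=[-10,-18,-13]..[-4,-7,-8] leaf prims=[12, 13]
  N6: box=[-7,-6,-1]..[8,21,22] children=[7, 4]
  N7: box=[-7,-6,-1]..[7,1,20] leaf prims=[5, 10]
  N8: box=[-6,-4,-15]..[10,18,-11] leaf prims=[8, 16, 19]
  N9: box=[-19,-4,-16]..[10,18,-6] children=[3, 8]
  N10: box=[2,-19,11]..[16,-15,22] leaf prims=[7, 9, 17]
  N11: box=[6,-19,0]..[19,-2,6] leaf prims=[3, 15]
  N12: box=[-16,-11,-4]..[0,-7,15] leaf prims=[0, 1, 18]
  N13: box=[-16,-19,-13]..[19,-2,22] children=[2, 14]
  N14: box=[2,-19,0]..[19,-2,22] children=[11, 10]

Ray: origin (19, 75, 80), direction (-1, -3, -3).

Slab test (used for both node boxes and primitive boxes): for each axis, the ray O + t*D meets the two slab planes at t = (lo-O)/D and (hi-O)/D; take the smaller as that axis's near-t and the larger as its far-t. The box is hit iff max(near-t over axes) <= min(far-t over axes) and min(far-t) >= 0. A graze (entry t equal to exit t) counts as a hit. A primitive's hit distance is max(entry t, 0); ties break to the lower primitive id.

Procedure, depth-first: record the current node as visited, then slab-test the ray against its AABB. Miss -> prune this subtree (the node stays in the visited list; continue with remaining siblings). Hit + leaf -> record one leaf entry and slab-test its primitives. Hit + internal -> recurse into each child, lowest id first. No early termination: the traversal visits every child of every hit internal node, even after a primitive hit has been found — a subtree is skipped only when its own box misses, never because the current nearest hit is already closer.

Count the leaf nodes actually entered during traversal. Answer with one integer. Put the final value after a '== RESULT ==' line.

Trace the traversal:
N0 x:[0,38] y:[18,94/3] z:[58/3,32] -> hit [58/3,94/3], descend [1, 13]
  N1 x:[9,38] y:[18,27] z:[58/3,32] -> hit [58/3,27], descend [6, 9]
    N6 x:[11,26] y:[18,27] z:[58/3,27] -> hit [58/3,26], descend [4, 7]
      N4 x:[11,21] y:[18,24] z:[58/3,24] -> hit [58/3,21] leaf, test {P4(miss), P6(miss), P14(miss)}
      N7 x:[12,26] y:[74/3,27] z:[20,27] -> hit [74/3,26] leaf, test {P5@t=26, P10(miss)}
    N9 x:[9,38] y:[19,79/3] z:[86/3,32] -> miss, prune
  N13 x:[0,35] y:[77/3,94/3] z:[58/3,31] -> hit [77/3,31], descend [2, 14]
    N2 x:[19,35] y:[82/3,31] z:[65/3,31] -> hit [82/3,31], descend [5, 12]
      N5 x:[23,29] y:[82/3,31] z:[88/3,31] -> miss, prune
      N12 x:[19,35] y:[82/3,86/3] z:[65/3,28] -> hit [82/3,28] leaf, test {P0(miss), P1(miss), P18(miss)}
    N14 x:[0,17] y:[77/3,94/3] z:[58/3,80/3] -> miss, prune

Visited [0, 1, 6, 4, 7, 9, 13, 2, 5, 12, 14]. Tests: 11 box, 3 leaf. Nearest: P5.

== RESULT ==
3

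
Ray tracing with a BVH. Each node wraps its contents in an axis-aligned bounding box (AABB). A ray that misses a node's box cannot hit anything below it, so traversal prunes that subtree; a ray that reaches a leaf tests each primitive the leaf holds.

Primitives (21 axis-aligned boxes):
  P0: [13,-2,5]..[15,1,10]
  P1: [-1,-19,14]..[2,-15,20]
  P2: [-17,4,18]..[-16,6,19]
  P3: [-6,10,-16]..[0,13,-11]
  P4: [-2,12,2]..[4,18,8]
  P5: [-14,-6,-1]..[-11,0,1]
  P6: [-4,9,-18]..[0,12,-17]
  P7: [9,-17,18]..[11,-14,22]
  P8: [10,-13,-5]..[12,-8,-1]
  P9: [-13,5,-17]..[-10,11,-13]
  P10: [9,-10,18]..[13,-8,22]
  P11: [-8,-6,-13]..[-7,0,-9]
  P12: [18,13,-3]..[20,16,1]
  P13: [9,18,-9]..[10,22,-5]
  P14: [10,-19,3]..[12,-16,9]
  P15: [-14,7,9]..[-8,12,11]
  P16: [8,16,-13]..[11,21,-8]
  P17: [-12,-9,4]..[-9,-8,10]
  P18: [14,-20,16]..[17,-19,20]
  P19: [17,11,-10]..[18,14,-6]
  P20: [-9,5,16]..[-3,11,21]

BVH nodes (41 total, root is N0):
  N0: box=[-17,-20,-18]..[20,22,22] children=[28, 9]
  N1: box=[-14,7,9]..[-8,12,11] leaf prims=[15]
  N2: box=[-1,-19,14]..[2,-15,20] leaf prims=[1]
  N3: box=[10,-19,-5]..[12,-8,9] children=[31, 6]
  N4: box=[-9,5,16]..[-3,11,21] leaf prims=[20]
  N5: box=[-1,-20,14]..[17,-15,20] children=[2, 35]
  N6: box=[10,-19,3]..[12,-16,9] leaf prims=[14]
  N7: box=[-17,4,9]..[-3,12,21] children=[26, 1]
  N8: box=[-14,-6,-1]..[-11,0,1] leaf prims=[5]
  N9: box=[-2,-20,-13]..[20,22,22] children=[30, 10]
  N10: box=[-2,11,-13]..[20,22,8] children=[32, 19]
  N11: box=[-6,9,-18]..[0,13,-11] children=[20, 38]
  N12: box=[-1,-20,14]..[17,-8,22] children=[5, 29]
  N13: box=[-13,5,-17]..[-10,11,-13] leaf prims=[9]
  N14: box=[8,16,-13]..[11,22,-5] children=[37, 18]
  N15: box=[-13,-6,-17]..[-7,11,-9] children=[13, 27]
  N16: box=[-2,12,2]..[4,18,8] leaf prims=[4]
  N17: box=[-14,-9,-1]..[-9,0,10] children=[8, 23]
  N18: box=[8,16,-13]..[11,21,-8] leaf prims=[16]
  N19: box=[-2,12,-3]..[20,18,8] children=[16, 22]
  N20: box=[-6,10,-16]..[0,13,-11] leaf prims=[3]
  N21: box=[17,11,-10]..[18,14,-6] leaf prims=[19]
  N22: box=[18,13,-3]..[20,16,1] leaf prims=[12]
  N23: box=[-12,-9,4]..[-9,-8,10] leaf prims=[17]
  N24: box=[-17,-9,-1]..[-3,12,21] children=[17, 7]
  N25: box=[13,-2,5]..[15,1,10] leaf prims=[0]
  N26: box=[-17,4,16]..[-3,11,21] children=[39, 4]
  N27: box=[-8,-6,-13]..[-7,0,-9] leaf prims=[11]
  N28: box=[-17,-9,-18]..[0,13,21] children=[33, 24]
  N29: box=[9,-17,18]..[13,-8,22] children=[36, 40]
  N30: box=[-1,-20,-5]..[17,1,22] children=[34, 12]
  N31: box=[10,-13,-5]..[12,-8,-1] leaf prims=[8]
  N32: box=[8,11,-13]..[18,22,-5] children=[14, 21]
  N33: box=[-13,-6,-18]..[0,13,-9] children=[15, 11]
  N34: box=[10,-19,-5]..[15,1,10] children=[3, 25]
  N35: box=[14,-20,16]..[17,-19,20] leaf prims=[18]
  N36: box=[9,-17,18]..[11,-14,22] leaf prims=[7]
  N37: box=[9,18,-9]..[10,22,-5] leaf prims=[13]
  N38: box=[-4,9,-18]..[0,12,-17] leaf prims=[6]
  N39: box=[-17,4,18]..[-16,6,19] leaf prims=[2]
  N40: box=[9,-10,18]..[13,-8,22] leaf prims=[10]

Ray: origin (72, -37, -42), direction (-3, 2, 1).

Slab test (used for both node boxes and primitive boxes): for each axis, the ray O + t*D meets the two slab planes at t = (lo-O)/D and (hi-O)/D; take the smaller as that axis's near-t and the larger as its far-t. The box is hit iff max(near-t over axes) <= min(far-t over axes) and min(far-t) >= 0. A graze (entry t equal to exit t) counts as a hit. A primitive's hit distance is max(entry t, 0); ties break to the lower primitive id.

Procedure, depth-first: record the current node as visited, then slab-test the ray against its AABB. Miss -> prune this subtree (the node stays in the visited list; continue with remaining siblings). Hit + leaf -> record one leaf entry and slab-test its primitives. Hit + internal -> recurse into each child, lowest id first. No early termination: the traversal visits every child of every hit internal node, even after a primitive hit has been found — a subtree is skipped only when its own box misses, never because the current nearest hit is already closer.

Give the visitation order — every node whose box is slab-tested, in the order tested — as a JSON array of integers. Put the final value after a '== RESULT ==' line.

Walk:
N0 x:[52/3,89/3] y:[17/2,59/2] z:[24,64] -> hit [24,59/2], descend [9, 28]
  N9 x:[52/3,74/3] y:[17/2,59/2] z:[29,64] -> miss, prune
  N28 x:[24,89/3] y:[14,25] z:[24,63] -> hit [24,25], descend [24, 33]
    N24 x:[25,89/3] y:[14,49/2] z:[41,63] -> miss, prune
    N33 x:[24,85/3] y:[31/2,25] z:[24,33] -> hit [24,25], descend [11, 15]
      N11 x:[24,26] y:[23,25] z:[24,31] -> hit [24,25], descend [20, 38]
        N20 x:[24,26] y:[47/2,25] z:[26,31] -> miss, prune
        N38 x:[24,76/3] y:[23,49/2] z:[24,25] -> hit [24,49/2] leaf, test {P6@t=24}
      N15 x:[79/3,85/3] y:[31/2,24] z:[25,33] -> miss, prune

Summary -> nodes [0, 9, 28, 24, 33, 11, 20, 38, 15]; box-tests=9; leaf-entries=1; first=P6

== RESULT ==
[0, 9, 28, 24, 33, 11, 20, 38, 15]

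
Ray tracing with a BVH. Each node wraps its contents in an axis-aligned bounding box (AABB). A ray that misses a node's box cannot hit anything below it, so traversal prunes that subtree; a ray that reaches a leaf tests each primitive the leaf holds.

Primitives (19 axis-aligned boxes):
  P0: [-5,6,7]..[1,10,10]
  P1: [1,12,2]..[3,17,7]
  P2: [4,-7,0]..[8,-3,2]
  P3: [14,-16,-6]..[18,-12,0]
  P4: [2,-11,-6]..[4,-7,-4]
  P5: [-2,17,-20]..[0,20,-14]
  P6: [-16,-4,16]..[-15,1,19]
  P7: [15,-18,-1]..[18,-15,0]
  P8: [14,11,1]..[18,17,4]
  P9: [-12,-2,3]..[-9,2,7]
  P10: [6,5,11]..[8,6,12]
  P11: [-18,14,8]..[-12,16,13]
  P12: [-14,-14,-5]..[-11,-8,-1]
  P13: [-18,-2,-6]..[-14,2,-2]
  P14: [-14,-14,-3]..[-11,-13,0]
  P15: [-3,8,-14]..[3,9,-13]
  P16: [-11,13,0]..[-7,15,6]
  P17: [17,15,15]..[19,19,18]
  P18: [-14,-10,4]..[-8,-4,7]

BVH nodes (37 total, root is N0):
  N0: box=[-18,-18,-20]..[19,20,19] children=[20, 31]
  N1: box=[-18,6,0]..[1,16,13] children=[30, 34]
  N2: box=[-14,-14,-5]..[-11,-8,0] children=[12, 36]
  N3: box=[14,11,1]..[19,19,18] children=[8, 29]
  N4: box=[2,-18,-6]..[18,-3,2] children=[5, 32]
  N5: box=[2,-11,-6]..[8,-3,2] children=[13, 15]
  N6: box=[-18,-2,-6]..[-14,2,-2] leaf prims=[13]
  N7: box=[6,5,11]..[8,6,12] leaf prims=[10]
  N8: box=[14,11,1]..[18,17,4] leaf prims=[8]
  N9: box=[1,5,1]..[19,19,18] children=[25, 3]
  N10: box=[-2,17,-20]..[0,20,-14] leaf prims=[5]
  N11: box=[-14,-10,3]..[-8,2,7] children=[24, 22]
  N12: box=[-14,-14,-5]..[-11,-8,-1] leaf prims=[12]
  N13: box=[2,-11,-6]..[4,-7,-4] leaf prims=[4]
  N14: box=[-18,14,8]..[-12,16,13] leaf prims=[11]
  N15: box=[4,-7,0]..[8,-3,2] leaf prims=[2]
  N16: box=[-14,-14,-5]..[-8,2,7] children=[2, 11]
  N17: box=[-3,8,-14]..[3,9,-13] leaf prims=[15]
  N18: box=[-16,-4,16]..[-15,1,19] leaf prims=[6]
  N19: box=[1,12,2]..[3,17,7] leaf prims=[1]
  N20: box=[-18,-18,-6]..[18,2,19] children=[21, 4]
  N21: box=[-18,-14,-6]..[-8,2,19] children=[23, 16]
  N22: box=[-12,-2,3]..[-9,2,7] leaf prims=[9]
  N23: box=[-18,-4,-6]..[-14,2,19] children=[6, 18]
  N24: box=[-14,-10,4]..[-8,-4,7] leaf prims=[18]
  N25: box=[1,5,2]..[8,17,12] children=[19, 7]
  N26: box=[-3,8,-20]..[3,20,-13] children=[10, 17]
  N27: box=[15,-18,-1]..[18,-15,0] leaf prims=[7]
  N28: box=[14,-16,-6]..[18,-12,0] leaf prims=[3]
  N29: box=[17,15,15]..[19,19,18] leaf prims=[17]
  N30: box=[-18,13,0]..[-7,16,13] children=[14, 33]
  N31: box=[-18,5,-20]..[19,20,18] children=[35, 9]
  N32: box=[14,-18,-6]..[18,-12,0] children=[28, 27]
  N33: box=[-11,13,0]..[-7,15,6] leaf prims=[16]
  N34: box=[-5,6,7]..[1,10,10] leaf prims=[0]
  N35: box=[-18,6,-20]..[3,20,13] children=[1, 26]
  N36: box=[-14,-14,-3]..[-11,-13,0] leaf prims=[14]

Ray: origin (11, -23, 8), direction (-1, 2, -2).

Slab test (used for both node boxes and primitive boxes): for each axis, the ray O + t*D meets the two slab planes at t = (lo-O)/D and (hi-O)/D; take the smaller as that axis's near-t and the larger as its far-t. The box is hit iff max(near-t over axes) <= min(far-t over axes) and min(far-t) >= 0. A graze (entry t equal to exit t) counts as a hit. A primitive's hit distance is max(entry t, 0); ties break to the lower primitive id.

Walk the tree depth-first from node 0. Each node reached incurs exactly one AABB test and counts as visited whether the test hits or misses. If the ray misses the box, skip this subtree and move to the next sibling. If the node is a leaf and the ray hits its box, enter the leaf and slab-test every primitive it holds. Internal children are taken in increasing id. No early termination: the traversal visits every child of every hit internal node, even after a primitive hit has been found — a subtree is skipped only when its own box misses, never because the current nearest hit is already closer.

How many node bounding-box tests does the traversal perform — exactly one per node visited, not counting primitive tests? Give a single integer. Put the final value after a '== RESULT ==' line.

Traverse from the root:
N0 x:[-8,29] y:[5/2,43/2] z:[-11/2,14] -> hit [5/2,14], descend [20, 31]
  N20 x:[-7,29] y:[5/2,25/2] z:[-11/2,7] -> hit [5/2,7], descend [4, 21]
    N4 x:[-7,9] y:[5/2,10] z:[3,7] -> hit [3,7], descend [5, 32]
      N5 x:[3,9] y:[6,10] z:[3,7] -> hit [6,7], descend [13, 15]
        N13 x:[7,9] y:[6,8] z:[6,7] -> hit [7,7] leaf, test {P4@t=7}
        N15 x:[3,7] y:[8,10] z:[3,4] -> miss, prune
      N32 x:[-7,-3] y:[5/2,11/2] z:[4,7] -> miss, prune
    N21 x:[19,29] y:[9/2,25/2] z:[-11/2,7] -> miss, prune
  N31 x:[-8,29] y:[14,43/2] z:[-5,14] -> hit [14,14], descend [9, 35]
    N9 x:[-8,10] y:[14,21] z:[-5,7/2] -> miss, prune
    N35 x:[8,29] y:[29/2,43/2] z:[-5/2,14] -> miss, prune

Summary -> nodes [0, 20, 4, 5, 13, 15, 32, 21, 31, 9, 35]; box-tests=11; leaf-entries=1; first=P4

== RESULT ==
11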